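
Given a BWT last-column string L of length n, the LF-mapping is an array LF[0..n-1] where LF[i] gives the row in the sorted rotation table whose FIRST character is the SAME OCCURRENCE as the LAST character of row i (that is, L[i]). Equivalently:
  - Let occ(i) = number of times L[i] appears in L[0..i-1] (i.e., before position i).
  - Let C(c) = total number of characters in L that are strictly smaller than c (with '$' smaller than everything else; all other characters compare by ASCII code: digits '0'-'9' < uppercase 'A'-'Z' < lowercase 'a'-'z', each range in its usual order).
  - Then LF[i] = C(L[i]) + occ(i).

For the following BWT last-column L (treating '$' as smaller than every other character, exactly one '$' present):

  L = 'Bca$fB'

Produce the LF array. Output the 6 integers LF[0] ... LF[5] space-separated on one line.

Answer: 1 4 3 0 5 2

Derivation:
Char counts: '$':1, 'B':2, 'a':1, 'c':1, 'f':1
C (first-col start): C('$')=0, C('B')=1, C('a')=3, C('c')=4, C('f')=5
L[0]='B': occ=0, LF[0]=C('B')+0=1+0=1
L[1]='c': occ=0, LF[1]=C('c')+0=4+0=4
L[2]='a': occ=0, LF[2]=C('a')+0=3+0=3
L[3]='$': occ=0, LF[3]=C('$')+0=0+0=0
L[4]='f': occ=0, LF[4]=C('f')+0=5+0=5
L[5]='B': occ=1, LF[5]=C('B')+1=1+1=2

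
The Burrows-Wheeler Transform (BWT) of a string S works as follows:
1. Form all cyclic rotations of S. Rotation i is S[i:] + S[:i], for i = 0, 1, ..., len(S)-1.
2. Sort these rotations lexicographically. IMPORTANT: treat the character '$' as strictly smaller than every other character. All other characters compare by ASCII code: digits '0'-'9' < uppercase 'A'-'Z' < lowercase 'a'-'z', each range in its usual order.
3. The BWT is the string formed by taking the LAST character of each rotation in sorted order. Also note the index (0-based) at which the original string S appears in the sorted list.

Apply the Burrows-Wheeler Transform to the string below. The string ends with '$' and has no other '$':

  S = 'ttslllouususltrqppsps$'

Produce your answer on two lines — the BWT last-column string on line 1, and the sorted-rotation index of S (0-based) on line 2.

All 22 rotations (rotation i = S[i:]+S[:i]):
  rot[0] = ttslllouususltrqppsps$
  rot[1] = tslllouususltrqppsps$t
  rot[2] = slllouususltrqppsps$tt
  rot[3] = lllouususltrqppsps$tts
  rot[4] = llouususltrqppsps$ttsl
  rot[5] = louususltrqppsps$ttsll
  rot[6] = ouususltrqppsps$ttslll
  rot[7] = uususltrqppsps$ttslllo
  rot[8] = ususltrqppsps$ttslllou
  rot[9] = susltrqppsps$ttslllouu
  rot[10] = usltrqppsps$ttslllouus
  rot[11] = sltrqppsps$ttslllouusu
  rot[12] = ltrqppsps$ttslllouusus
  rot[13] = trqppsps$ttslllouususl
  rot[14] = rqppsps$ttslllouususlt
  rot[15] = qppsps$ttslllouususltr
  rot[16] = ppsps$ttslllouususltrq
  rot[17] = psps$ttslllouususltrqp
  rot[18] = sps$ttslllouususltrqpp
  rot[19] = ps$ttslllouususltrqpps
  rot[20] = s$ttslllouususltrqppsp
  rot[21] = $ttslllouususltrqppsps
Sorted (with $ < everything):
  sorted[0] = $ttslllouususltrqppsps  (last char: 's')
  sorted[1] = lllouususltrqppsps$tts  (last char: 's')
  sorted[2] = llouususltrqppsps$ttsl  (last char: 'l')
  sorted[3] = louususltrqppsps$ttsll  (last char: 'l')
  sorted[4] = ltrqppsps$ttslllouusus  (last char: 's')
  sorted[5] = ouususltrqppsps$ttslll  (last char: 'l')
  sorted[6] = ppsps$ttslllouususltrq  (last char: 'q')
  sorted[7] = ps$ttslllouususltrqpps  (last char: 's')
  sorted[8] = psps$ttslllouususltrqp  (last char: 'p')
  sorted[9] = qppsps$ttslllouususltr  (last char: 'r')
  sorted[10] = rqppsps$ttslllouususlt  (last char: 't')
  sorted[11] = s$ttslllouususltrqppsp  (last char: 'p')
  sorted[12] = slllouususltrqppsps$tt  (last char: 't')
  sorted[13] = sltrqppsps$ttslllouusu  (last char: 'u')
  sorted[14] = sps$ttslllouususltrqpp  (last char: 'p')
  sorted[15] = susltrqppsps$ttslllouu  (last char: 'u')
  sorted[16] = trqppsps$ttslllouususl  (last char: 'l')
  sorted[17] = tslllouususltrqppsps$t  (last char: 't')
  sorted[18] = ttslllouususltrqppsps$  (last char: '$')
  sorted[19] = usltrqppsps$ttslllouus  (last char: 's')
  sorted[20] = ususltrqppsps$ttslllou  (last char: 'u')
  sorted[21] = uususltrqppsps$ttslllo  (last char: 'o')
Last column: ssllslqsprtptupult$suo
Original string S is at sorted index 18

Answer: ssllslqsprtptupult$suo
18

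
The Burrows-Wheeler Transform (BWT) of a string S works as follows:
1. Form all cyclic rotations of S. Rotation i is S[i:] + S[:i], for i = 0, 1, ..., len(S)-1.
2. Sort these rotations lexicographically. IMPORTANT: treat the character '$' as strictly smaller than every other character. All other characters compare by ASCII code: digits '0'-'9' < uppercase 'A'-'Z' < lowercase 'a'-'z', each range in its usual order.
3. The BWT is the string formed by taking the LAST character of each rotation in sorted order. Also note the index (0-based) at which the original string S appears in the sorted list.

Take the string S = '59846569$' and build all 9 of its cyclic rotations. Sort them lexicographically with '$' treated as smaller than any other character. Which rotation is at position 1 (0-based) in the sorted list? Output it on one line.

Answer: 46569$598

Derivation:
All 9 rotations (rotation i = S[i:]+S[:i]):
  rot[0] = 59846569$
  rot[1] = 9846569$5
  rot[2] = 846569$59
  rot[3] = 46569$598
  rot[4] = 6569$5984
  rot[5] = 569$59846
  rot[6] = 69$598465
  rot[7] = 9$5984656
  rot[8] = $59846569
Sorted (with $ < everything):
  sorted[0] = $59846569
  sorted[1] = 46569$598
  sorted[2] = 569$59846
  sorted[3] = 59846569$
  sorted[4] = 6569$5984
  sorted[5] = 69$598465
  sorted[6] = 846569$59
  sorted[7] = 9$5984656
  sorted[8] = 9846569$5
sorted[1] = 46569$598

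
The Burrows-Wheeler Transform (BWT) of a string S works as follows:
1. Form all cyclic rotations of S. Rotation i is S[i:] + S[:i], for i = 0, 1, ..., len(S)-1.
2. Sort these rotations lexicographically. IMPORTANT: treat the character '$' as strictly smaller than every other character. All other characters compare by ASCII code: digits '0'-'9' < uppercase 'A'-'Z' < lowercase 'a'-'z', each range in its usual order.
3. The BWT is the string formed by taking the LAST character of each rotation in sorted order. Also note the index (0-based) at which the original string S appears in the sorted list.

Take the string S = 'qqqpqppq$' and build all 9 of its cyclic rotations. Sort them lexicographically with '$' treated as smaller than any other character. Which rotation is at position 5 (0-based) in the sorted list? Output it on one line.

Answer: qppq$qqqp

Derivation:
All 9 rotations (rotation i = S[i:]+S[:i]):
  rot[0] = qqqpqppq$
  rot[1] = qqpqppq$q
  rot[2] = qpqppq$qq
  rot[3] = pqppq$qqq
  rot[4] = qppq$qqqp
  rot[5] = ppq$qqqpq
  rot[6] = pq$qqqpqp
  rot[7] = q$qqqpqpp
  rot[8] = $qqqpqppq
Sorted (with $ < everything):
  sorted[0] = $qqqpqppq
  sorted[1] = ppq$qqqpq
  sorted[2] = pq$qqqpqp
  sorted[3] = pqppq$qqq
  sorted[4] = q$qqqpqpp
  sorted[5] = qppq$qqqp
  sorted[6] = qpqppq$qq
  sorted[7] = qqpqppq$q
  sorted[8] = qqqpqppq$
sorted[5] = qppq$qqqp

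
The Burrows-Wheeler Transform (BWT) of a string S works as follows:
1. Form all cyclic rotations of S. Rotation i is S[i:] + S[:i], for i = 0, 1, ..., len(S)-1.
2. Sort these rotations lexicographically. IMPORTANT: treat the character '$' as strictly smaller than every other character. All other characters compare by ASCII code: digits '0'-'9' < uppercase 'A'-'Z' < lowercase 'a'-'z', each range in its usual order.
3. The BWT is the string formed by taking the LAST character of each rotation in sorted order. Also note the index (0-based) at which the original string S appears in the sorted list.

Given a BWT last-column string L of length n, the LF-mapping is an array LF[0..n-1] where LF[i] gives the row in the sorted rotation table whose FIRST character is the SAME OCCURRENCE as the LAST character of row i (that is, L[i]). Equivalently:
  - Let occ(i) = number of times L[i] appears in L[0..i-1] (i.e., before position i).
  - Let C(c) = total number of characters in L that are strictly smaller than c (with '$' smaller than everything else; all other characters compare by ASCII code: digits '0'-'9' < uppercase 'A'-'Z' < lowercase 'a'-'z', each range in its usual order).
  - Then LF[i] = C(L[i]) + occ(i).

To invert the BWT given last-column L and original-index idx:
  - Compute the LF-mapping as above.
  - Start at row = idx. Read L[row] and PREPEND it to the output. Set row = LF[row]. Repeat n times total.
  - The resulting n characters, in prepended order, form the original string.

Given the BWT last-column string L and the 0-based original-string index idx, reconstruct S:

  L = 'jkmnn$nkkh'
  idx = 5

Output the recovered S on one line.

Answer: knknkhnmj$

Derivation:
LF mapping: 2 3 6 7 8 0 9 4 5 1
Walk LF starting at row 5, prepending L[row]:
  step 1: row=5, L[5]='$', prepend. Next row=LF[5]=0
  step 2: row=0, L[0]='j', prepend. Next row=LF[0]=2
  step 3: row=2, L[2]='m', prepend. Next row=LF[2]=6
  step 4: row=6, L[6]='n', prepend. Next row=LF[6]=9
  step 5: row=9, L[9]='h', prepend. Next row=LF[9]=1
  step 6: row=1, L[1]='k', prepend. Next row=LF[1]=3
  step 7: row=3, L[3]='n', prepend. Next row=LF[3]=7
  step 8: row=7, L[7]='k', prepend. Next row=LF[7]=4
  step 9: row=4, L[4]='n', prepend. Next row=LF[4]=8
  step 10: row=8, L[8]='k', prepend. Next row=LF[8]=5
Reversed output: knknkhnmj$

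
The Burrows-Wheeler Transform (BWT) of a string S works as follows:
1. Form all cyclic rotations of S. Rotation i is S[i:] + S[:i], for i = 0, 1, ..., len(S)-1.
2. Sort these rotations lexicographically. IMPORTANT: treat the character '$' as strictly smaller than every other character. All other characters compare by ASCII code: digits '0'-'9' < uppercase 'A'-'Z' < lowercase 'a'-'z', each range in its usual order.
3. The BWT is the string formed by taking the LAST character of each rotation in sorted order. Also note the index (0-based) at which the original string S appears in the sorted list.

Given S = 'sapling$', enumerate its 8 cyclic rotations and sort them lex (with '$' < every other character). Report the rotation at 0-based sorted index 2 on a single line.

Answer: g$saplin

Derivation:
All 8 rotations (rotation i = S[i:]+S[:i]):
  rot[0] = sapling$
  rot[1] = apling$s
  rot[2] = pling$sa
  rot[3] = ling$sap
  rot[4] = ing$sapl
  rot[5] = ng$sapli
  rot[6] = g$saplin
  rot[7] = $sapling
Sorted (with $ < everything):
  sorted[0] = $sapling
  sorted[1] = apling$s
  sorted[2] = g$saplin
  sorted[3] = ing$sapl
  sorted[4] = ling$sap
  sorted[5] = ng$sapli
  sorted[6] = pling$sa
  sorted[7] = sapling$
sorted[2] = g$saplin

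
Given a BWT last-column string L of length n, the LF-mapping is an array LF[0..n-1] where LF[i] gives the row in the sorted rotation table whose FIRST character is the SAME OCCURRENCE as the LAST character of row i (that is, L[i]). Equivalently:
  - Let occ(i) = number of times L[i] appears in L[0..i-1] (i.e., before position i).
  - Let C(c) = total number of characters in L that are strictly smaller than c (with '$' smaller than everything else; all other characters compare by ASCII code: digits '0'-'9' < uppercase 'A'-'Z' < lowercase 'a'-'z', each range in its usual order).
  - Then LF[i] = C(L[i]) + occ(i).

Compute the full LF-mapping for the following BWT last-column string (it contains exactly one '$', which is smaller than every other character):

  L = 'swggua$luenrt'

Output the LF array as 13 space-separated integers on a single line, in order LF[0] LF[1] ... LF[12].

Answer: 8 12 3 4 10 1 0 5 11 2 6 7 9

Derivation:
Char counts: '$':1, 'a':1, 'e':1, 'g':2, 'l':1, 'n':1, 'r':1, 's':1, 't':1, 'u':2, 'w':1
C (first-col start): C('$')=0, C('a')=1, C('e')=2, C('g')=3, C('l')=5, C('n')=6, C('r')=7, C('s')=8, C('t')=9, C('u')=10, C('w')=12
L[0]='s': occ=0, LF[0]=C('s')+0=8+0=8
L[1]='w': occ=0, LF[1]=C('w')+0=12+0=12
L[2]='g': occ=0, LF[2]=C('g')+0=3+0=3
L[3]='g': occ=1, LF[3]=C('g')+1=3+1=4
L[4]='u': occ=0, LF[4]=C('u')+0=10+0=10
L[5]='a': occ=0, LF[5]=C('a')+0=1+0=1
L[6]='$': occ=0, LF[6]=C('$')+0=0+0=0
L[7]='l': occ=0, LF[7]=C('l')+0=5+0=5
L[8]='u': occ=1, LF[8]=C('u')+1=10+1=11
L[9]='e': occ=0, LF[9]=C('e')+0=2+0=2
L[10]='n': occ=0, LF[10]=C('n')+0=6+0=6
L[11]='r': occ=0, LF[11]=C('r')+0=7+0=7
L[12]='t': occ=0, LF[12]=C('t')+0=9+0=9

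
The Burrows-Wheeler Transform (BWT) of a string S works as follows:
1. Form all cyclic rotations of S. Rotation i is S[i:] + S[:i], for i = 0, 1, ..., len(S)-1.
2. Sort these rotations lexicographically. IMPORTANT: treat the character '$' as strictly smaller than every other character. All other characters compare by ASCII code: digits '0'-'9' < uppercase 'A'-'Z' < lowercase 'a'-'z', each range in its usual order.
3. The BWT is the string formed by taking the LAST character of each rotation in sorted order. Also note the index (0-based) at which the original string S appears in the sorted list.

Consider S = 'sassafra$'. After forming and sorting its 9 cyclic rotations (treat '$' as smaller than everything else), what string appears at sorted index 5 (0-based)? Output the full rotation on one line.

Answer: ra$sassaf

Derivation:
All 9 rotations (rotation i = S[i:]+S[:i]):
  rot[0] = sassafra$
  rot[1] = assafra$s
  rot[2] = ssafra$sa
  rot[3] = safra$sas
  rot[4] = afra$sass
  rot[5] = fra$sassa
  rot[6] = ra$sassaf
  rot[7] = a$sassafr
  rot[8] = $sassafra
Sorted (with $ < everything):
  sorted[0] = $sassafra
  sorted[1] = a$sassafr
  sorted[2] = afra$sass
  sorted[3] = assafra$s
  sorted[4] = fra$sassa
  sorted[5] = ra$sassaf
  sorted[6] = safra$sas
  sorted[7] = sassafra$
  sorted[8] = ssafra$sa
sorted[5] = ra$sassaf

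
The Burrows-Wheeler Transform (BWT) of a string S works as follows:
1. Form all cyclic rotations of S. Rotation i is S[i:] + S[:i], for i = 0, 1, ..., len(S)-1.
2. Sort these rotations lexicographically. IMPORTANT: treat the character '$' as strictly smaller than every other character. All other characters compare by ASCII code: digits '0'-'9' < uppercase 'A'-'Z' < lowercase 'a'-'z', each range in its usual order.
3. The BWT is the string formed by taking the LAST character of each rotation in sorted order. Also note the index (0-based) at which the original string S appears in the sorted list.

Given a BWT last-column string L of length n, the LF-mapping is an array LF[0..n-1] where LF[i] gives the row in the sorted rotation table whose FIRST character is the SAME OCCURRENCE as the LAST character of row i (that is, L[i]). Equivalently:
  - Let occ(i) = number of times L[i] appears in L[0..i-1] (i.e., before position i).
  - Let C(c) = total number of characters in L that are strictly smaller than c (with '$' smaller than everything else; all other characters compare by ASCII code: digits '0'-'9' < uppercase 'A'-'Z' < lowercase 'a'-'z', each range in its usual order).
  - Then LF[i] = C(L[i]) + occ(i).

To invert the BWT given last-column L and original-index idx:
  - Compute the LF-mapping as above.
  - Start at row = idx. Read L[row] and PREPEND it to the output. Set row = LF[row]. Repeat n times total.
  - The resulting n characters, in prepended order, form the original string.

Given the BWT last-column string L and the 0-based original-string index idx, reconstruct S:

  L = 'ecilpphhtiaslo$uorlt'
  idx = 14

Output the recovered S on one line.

LF mapping: 3 2 6 8 13 14 4 5 17 7 1 16 9 11 0 19 12 15 10 18
Walk LF starting at row 14, prepending L[row]:
  step 1: row=14, L[14]='$', prepend. Next row=LF[14]=0
  step 2: row=0, L[0]='e', prepend. Next row=LF[0]=3
  step 3: row=3, L[3]='l', prepend. Next row=LF[3]=8
  step 4: row=8, L[8]='t', prepend. Next row=LF[8]=17
  step 5: row=17, L[17]='r', prepend. Next row=LF[17]=15
  step 6: row=15, L[15]='u', prepend. Next row=LF[15]=19
  step 7: row=19, L[19]='t', prepend. Next row=LF[19]=18
  step 8: row=18, L[18]='l', prepend. Next row=LF[18]=10
  step 9: row=10, L[10]='a', prepend. Next row=LF[10]=1
  step 10: row=1, L[1]='c', prepend. Next row=LF[1]=2
  step 11: row=2, L[2]='i', prepend. Next row=LF[2]=6
  step 12: row=6, L[6]='h', prepend. Next row=LF[6]=4
  step 13: row=4, L[4]='p', prepend. Next row=LF[4]=13
  step 14: row=13, L[13]='o', prepend. Next row=LF[13]=11
  step 15: row=11, L[11]='s', prepend. Next row=LF[11]=16
  step 16: row=16, L[16]='o', prepend. Next row=LF[16]=12
  step 17: row=12, L[12]='l', prepend. Next row=LF[12]=9
  step 18: row=9, L[9]='i', prepend. Next row=LF[9]=7
  step 19: row=7, L[7]='h', prepend. Next row=LF[7]=5
  step 20: row=5, L[5]='p', prepend. Next row=LF[5]=14
Reversed output: philosophicalturtle$

Answer: philosophicalturtle$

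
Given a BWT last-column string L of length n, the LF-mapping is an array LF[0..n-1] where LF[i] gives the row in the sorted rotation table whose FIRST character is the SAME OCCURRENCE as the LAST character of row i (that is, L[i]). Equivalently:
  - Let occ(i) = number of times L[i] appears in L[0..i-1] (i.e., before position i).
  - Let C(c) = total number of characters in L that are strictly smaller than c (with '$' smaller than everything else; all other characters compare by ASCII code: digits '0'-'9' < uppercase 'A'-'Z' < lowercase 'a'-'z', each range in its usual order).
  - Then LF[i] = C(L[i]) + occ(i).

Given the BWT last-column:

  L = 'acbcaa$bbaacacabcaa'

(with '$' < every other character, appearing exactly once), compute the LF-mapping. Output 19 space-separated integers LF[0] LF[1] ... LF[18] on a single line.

Answer: 1 14 10 15 2 3 0 11 12 4 5 16 6 17 7 13 18 8 9

Derivation:
Char counts: '$':1, 'a':9, 'b':4, 'c':5
C (first-col start): C('$')=0, C('a')=1, C('b')=10, C('c')=14
L[0]='a': occ=0, LF[0]=C('a')+0=1+0=1
L[1]='c': occ=0, LF[1]=C('c')+0=14+0=14
L[2]='b': occ=0, LF[2]=C('b')+0=10+0=10
L[3]='c': occ=1, LF[3]=C('c')+1=14+1=15
L[4]='a': occ=1, LF[4]=C('a')+1=1+1=2
L[5]='a': occ=2, LF[5]=C('a')+2=1+2=3
L[6]='$': occ=0, LF[6]=C('$')+0=0+0=0
L[7]='b': occ=1, LF[7]=C('b')+1=10+1=11
L[8]='b': occ=2, LF[8]=C('b')+2=10+2=12
L[9]='a': occ=3, LF[9]=C('a')+3=1+3=4
L[10]='a': occ=4, LF[10]=C('a')+4=1+4=5
L[11]='c': occ=2, LF[11]=C('c')+2=14+2=16
L[12]='a': occ=5, LF[12]=C('a')+5=1+5=6
L[13]='c': occ=3, LF[13]=C('c')+3=14+3=17
L[14]='a': occ=6, LF[14]=C('a')+6=1+6=7
L[15]='b': occ=3, LF[15]=C('b')+3=10+3=13
L[16]='c': occ=4, LF[16]=C('c')+4=14+4=18
L[17]='a': occ=7, LF[17]=C('a')+7=1+7=8
L[18]='a': occ=8, LF[18]=C('a')+8=1+8=9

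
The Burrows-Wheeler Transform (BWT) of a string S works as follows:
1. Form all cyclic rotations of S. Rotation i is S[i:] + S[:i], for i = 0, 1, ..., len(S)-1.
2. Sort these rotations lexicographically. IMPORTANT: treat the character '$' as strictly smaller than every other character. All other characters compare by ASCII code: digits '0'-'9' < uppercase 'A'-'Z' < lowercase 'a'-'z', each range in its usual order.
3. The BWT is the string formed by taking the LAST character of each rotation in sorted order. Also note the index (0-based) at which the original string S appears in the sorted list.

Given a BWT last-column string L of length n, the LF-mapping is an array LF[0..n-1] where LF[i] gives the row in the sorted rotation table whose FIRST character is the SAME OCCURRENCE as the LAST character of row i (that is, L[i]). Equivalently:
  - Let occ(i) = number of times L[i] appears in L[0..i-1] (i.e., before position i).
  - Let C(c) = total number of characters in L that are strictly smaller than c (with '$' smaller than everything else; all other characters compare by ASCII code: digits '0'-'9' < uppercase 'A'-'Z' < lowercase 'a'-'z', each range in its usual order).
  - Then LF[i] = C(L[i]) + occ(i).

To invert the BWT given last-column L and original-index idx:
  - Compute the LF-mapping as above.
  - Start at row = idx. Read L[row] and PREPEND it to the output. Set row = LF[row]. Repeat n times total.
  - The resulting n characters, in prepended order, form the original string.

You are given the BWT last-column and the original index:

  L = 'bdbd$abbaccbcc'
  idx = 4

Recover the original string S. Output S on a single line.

LF mapping: 3 12 4 13 0 1 5 6 2 8 9 7 10 11
Walk LF starting at row 4, prepending L[row]:
  step 1: row=4, L[4]='$', prepend. Next row=LF[4]=0
  step 2: row=0, L[0]='b', prepend. Next row=LF[0]=3
  step 3: row=3, L[3]='d', prepend. Next row=LF[3]=13
  step 4: row=13, L[13]='c', prepend. Next row=LF[13]=11
  step 5: row=11, L[11]='b', prepend. Next row=LF[11]=7
  step 6: row=7, L[7]='b', prepend. Next row=LF[7]=6
  step 7: row=6, L[6]='b', prepend. Next row=LF[6]=5
  step 8: row=5, L[5]='a', prepend. Next row=LF[5]=1
  step 9: row=1, L[1]='d', prepend. Next row=LF[1]=12
  step 10: row=12, L[12]='c', prepend. Next row=LF[12]=10
  step 11: row=10, L[10]='c', prepend. Next row=LF[10]=9
  step 12: row=9, L[9]='c', prepend. Next row=LF[9]=8
  step 13: row=8, L[8]='a', prepend. Next row=LF[8]=2
  step 14: row=2, L[2]='b', prepend. Next row=LF[2]=4
Reversed output: bacccdabbbcdb$

Answer: bacccdabbbcdb$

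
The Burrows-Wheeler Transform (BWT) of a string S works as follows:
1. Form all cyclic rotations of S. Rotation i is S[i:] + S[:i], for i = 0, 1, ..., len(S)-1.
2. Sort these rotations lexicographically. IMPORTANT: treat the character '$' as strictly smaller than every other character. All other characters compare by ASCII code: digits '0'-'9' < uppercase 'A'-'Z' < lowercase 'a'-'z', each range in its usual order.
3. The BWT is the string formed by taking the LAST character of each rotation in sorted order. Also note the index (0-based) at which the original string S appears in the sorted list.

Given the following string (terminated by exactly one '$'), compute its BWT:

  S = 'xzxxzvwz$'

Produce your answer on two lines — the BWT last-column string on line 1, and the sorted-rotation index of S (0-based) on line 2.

All 9 rotations (rotation i = S[i:]+S[:i]):
  rot[0] = xzxxzvwz$
  rot[1] = zxxzvwz$x
  rot[2] = xxzvwz$xz
  rot[3] = xzvwz$xzx
  rot[4] = zvwz$xzxx
  rot[5] = vwz$xzxxz
  rot[6] = wz$xzxxzv
  rot[7] = z$xzxxzvw
  rot[8] = $xzxxzvwz
Sorted (with $ < everything):
  sorted[0] = $xzxxzvwz  (last char: 'z')
  sorted[1] = vwz$xzxxz  (last char: 'z')
  sorted[2] = wz$xzxxzv  (last char: 'v')
  sorted[3] = xxzvwz$xz  (last char: 'z')
  sorted[4] = xzvwz$xzx  (last char: 'x')
  sorted[5] = xzxxzvwz$  (last char: '$')
  sorted[6] = z$xzxxzvw  (last char: 'w')
  sorted[7] = zvwz$xzxx  (last char: 'x')
  sorted[8] = zxxzvwz$x  (last char: 'x')
Last column: zzvzx$wxx
Original string S is at sorted index 5

Answer: zzvzx$wxx
5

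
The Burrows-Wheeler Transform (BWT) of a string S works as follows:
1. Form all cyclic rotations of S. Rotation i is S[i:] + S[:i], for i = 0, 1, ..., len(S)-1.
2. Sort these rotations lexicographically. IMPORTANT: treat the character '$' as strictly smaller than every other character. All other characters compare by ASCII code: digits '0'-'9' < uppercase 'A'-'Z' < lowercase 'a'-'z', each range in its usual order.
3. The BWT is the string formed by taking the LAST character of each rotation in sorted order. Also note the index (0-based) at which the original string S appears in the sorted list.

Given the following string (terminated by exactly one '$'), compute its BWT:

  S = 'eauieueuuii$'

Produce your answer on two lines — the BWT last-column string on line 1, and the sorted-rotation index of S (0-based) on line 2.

Answer: ie$iuiuueaue
2

Derivation:
All 12 rotations (rotation i = S[i:]+S[:i]):
  rot[0] = eauieueuuii$
  rot[1] = auieueuuii$e
  rot[2] = uieueuuii$ea
  rot[3] = ieueuuii$eau
  rot[4] = eueuuii$eaui
  rot[5] = ueuuii$eauie
  rot[6] = euuii$eauieu
  rot[7] = uuii$eauieue
  rot[8] = uii$eauieueu
  rot[9] = ii$eauieueuu
  rot[10] = i$eauieueuui
  rot[11] = $eauieueuuii
Sorted (with $ < everything):
  sorted[0] = $eauieueuuii  (last char: 'i')
  sorted[1] = auieueuuii$e  (last char: 'e')
  sorted[2] = eauieueuuii$  (last char: '$')
  sorted[3] = eueuuii$eaui  (last char: 'i')
  sorted[4] = euuii$eauieu  (last char: 'u')
  sorted[5] = i$eauieueuui  (last char: 'i')
  sorted[6] = ieueuuii$eau  (last char: 'u')
  sorted[7] = ii$eauieueuu  (last char: 'u')
  sorted[8] = ueuuii$eauie  (last char: 'e')
  sorted[9] = uieueuuii$ea  (last char: 'a')
  sorted[10] = uii$eauieueu  (last char: 'u')
  sorted[11] = uuii$eauieue  (last char: 'e')
Last column: ie$iuiuueaue
Original string S is at sorted index 2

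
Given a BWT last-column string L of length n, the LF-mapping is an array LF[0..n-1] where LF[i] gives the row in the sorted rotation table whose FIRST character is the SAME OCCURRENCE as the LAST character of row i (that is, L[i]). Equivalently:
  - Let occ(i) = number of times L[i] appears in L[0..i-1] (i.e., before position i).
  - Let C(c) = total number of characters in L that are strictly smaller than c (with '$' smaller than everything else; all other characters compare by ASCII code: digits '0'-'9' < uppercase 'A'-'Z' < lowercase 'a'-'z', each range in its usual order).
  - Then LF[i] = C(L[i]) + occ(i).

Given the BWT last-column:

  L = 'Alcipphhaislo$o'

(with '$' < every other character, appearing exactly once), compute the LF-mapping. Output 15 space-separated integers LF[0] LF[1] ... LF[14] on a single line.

Char counts: '$':1, 'A':1, 'a':1, 'c':1, 'h':2, 'i':2, 'l':2, 'o':2, 'p':2, 's':1
C (first-col start): C('$')=0, C('A')=1, C('a')=2, C('c')=3, C('h')=4, C('i')=6, C('l')=8, C('o')=10, C('p')=12, C('s')=14
L[0]='A': occ=0, LF[0]=C('A')+0=1+0=1
L[1]='l': occ=0, LF[1]=C('l')+0=8+0=8
L[2]='c': occ=0, LF[2]=C('c')+0=3+0=3
L[3]='i': occ=0, LF[3]=C('i')+0=6+0=6
L[4]='p': occ=0, LF[4]=C('p')+0=12+0=12
L[5]='p': occ=1, LF[5]=C('p')+1=12+1=13
L[6]='h': occ=0, LF[6]=C('h')+0=4+0=4
L[7]='h': occ=1, LF[7]=C('h')+1=4+1=5
L[8]='a': occ=0, LF[8]=C('a')+0=2+0=2
L[9]='i': occ=1, LF[9]=C('i')+1=6+1=7
L[10]='s': occ=0, LF[10]=C('s')+0=14+0=14
L[11]='l': occ=1, LF[11]=C('l')+1=8+1=9
L[12]='o': occ=0, LF[12]=C('o')+0=10+0=10
L[13]='$': occ=0, LF[13]=C('$')+0=0+0=0
L[14]='o': occ=1, LF[14]=C('o')+1=10+1=11

Answer: 1 8 3 6 12 13 4 5 2 7 14 9 10 0 11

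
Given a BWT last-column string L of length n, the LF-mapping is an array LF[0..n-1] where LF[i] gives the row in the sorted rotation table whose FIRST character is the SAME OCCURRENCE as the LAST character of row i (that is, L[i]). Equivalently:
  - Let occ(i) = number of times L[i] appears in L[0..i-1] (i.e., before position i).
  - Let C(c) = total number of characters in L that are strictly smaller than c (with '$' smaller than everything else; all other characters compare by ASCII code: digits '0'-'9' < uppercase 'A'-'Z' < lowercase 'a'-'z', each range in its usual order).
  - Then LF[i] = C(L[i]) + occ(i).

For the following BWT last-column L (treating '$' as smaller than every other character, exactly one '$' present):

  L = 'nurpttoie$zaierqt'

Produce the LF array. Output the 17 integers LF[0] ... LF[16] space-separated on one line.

Char counts: '$':1, 'a':1, 'e':2, 'i':2, 'n':1, 'o':1, 'p':1, 'q':1, 'r':2, 't':3, 'u':1, 'z':1
C (first-col start): C('$')=0, C('a')=1, C('e')=2, C('i')=4, C('n')=6, C('o')=7, C('p')=8, C('q')=9, C('r')=10, C('t')=12, C('u')=15, C('z')=16
L[0]='n': occ=0, LF[0]=C('n')+0=6+0=6
L[1]='u': occ=0, LF[1]=C('u')+0=15+0=15
L[2]='r': occ=0, LF[2]=C('r')+0=10+0=10
L[3]='p': occ=0, LF[3]=C('p')+0=8+0=8
L[4]='t': occ=0, LF[4]=C('t')+0=12+0=12
L[5]='t': occ=1, LF[5]=C('t')+1=12+1=13
L[6]='o': occ=0, LF[6]=C('o')+0=7+0=7
L[7]='i': occ=0, LF[7]=C('i')+0=4+0=4
L[8]='e': occ=0, LF[8]=C('e')+0=2+0=2
L[9]='$': occ=0, LF[9]=C('$')+0=0+0=0
L[10]='z': occ=0, LF[10]=C('z')+0=16+0=16
L[11]='a': occ=0, LF[11]=C('a')+0=1+0=1
L[12]='i': occ=1, LF[12]=C('i')+1=4+1=5
L[13]='e': occ=1, LF[13]=C('e')+1=2+1=3
L[14]='r': occ=1, LF[14]=C('r')+1=10+1=11
L[15]='q': occ=0, LF[15]=C('q')+0=9+0=9
L[16]='t': occ=2, LF[16]=C('t')+2=12+2=14

Answer: 6 15 10 8 12 13 7 4 2 0 16 1 5 3 11 9 14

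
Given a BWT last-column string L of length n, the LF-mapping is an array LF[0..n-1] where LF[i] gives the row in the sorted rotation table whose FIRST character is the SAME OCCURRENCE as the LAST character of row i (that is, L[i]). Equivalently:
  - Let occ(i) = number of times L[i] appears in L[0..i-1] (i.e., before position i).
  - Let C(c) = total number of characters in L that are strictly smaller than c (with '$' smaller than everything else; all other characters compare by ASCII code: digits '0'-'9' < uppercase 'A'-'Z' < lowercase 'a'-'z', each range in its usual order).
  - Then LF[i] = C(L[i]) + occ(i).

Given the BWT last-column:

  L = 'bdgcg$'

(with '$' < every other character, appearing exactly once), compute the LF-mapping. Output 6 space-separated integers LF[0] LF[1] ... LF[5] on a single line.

Char counts: '$':1, 'b':1, 'c':1, 'd':1, 'g':2
C (first-col start): C('$')=0, C('b')=1, C('c')=2, C('d')=3, C('g')=4
L[0]='b': occ=0, LF[0]=C('b')+0=1+0=1
L[1]='d': occ=0, LF[1]=C('d')+0=3+0=3
L[2]='g': occ=0, LF[2]=C('g')+0=4+0=4
L[3]='c': occ=0, LF[3]=C('c')+0=2+0=2
L[4]='g': occ=1, LF[4]=C('g')+1=4+1=5
L[5]='$': occ=0, LF[5]=C('$')+0=0+0=0

Answer: 1 3 4 2 5 0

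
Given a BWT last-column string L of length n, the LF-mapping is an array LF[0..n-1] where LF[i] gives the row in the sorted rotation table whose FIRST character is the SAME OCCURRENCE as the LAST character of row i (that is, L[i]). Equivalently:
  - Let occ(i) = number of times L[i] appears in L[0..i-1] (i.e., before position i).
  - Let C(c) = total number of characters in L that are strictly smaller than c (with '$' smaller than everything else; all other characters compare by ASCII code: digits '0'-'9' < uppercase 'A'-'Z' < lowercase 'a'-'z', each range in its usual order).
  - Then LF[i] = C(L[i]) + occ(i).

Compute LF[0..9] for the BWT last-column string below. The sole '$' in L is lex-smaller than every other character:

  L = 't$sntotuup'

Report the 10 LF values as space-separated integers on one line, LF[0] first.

Answer: 5 0 4 1 6 2 7 8 9 3

Derivation:
Char counts: '$':1, 'n':1, 'o':1, 'p':1, 's':1, 't':3, 'u':2
C (first-col start): C('$')=0, C('n')=1, C('o')=2, C('p')=3, C('s')=4, C('t')=5, C('u')=8
L[0]='t': occ=0, LF[0]=C('t')+0=5+0=5
L[1]='$': occ=0, LF[1]=C('$')+0=0+0=0
L[2]='s': occ=0, LF[2]=C('s')+0=4+0=4
L[3]='n': occ=0, LF[3]=C('n')+0=1+0=1
L[4]='t': occ=1, LF[4]=C('t')+1=5+1=6
L[5]='o': occ=0, LF[5]=C('o')+0=2+0=2
L[6]='t': occ=2, LF[6]=C('t')+2=5+2=7
L[7]='u': occ=0, LF[7]=C('u')+0=8+0=8
L[8]='u': occ=1, LF[8]=C('u')+1=8+1=9
L[9]='p': occ=0, LF[9]=C('p')+0=3+0=3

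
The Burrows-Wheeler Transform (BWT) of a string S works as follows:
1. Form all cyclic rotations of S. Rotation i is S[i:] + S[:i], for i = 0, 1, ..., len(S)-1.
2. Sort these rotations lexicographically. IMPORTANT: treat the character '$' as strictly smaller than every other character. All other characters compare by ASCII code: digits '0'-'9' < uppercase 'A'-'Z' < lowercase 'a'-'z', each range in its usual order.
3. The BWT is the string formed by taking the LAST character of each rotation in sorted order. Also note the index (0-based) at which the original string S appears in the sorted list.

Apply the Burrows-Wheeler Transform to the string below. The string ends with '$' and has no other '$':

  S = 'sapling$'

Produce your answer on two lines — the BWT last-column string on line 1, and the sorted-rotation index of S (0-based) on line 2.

Answer: gsnlpia$
7

Derivation:
All 8 rotations (rotation i = S[i:]+S[:i]):
  rot[0] = sapling$
  rot[1] = apling$s
  rot[2] = pling$sa
  rot[3] = ling$sap
  rot[4] = ing$sapl
  rot[5] = ng$sapli
  rot[6] = g$saplin
  rot[7] = $sapling
Sorted (with $ < everything):
  sorted[0] = $sapling  (last char: 'g')
  sorted[1] = apling$s  (last char: 's')
  sorted[2] = g$saplin  (last char: 'n')
  sorted[3] = ing$sapl  (last char: 'l')
  sorted[4] = ling$sap  (last char: 'p')
  sorted[5] = ng$sapli  (last char: 'i')
  sorted[6] = pling$sa  (last char: 'a')
  sorted[7] = sapling$  (last char: '$')
Last column: gsnlpia$
Original string S is at sorted index 7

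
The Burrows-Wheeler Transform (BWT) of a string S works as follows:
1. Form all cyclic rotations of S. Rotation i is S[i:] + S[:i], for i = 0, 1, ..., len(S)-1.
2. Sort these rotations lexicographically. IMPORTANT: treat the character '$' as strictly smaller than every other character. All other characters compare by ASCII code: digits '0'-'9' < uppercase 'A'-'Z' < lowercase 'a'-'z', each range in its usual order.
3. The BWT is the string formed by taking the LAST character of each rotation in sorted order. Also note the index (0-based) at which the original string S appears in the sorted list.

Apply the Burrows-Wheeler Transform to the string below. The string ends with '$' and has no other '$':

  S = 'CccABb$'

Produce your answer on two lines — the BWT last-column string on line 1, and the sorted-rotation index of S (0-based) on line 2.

Answer: bcA$BcC
3

Derivation:
All 7 rotations (rotation i = S[i:]+S[:i]):
  rot[0] = CccABb$
  rot[1] = ccABb$C
  rot[2] = cABb$Cc
  rot[3] = ABb$Ccc
  rot[4] = Bb$CccA
  rot[5] = b$CccAB
  rot[6] = $CccABb
Sorted (with $ < everything):
  sorted[0] = $CccABb  (last char: 'b')
  sorted[1] = ABb$Ccc  (last char: 'c')
  sorted[2] = Bb$CccA  (last char: 'A')
  sorted[3] = CccABb$  (last char: '$')
  sorted[4] = b$CccAB  (last char: 'B')
  sorted[5] = cABb$Cc  (last char: 'c')
  sorted[6] = ccABb$C  (last char: 'C')
Last column: bcA$BcC
Original string S is at sorted index 3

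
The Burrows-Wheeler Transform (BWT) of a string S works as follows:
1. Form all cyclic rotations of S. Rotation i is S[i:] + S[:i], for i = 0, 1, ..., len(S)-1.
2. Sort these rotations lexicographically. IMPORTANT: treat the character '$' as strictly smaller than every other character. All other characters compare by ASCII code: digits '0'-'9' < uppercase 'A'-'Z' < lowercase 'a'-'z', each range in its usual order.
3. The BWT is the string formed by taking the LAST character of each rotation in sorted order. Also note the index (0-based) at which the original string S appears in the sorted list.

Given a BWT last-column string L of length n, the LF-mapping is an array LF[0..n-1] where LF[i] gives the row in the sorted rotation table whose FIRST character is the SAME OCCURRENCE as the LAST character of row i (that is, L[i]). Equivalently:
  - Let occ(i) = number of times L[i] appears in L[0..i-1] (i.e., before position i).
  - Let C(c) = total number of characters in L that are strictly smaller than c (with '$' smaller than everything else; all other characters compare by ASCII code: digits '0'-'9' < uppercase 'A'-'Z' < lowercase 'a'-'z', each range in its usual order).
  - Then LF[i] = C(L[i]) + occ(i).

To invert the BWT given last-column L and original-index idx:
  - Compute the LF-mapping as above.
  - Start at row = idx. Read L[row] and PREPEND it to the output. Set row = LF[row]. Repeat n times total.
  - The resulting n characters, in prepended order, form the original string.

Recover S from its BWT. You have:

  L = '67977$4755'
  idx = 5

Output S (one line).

Answer: 747595776$

Derivation:
LF mapping: 4 5 9 6 7 0 1 8 2 3
Walk LF starting at row 5, prepending L[row]:
  step 1: row=5, L[5]='$', prepend. Next row=LF[5]=0
  step 2: row=0, L[0]='6', prepend. Next row=LF[0]=4
  step 3: row=4, L[4]='7', prepend. Next row=LF[4]=7
  step 4: row=7, L[7]='7', prepend. Next row=LF[7]=8
  step 5: row=8, L[8]='5', prepend. Next row=LF[8]=2
  step 6: row=2, L[2]='9', prepend. Next row=LF[2]=9
  step 7: row=9, L[9]='5', prepend. Next row=LF[9]=3
  step 8: row=3, L[3]='7', prepend. Next row=LF[3]=6
  step 9: row=6, L[6]='4', prepend. Next row=LF[6]=1
  step 10: row=1, L[1]='7', prepend. Next row=LF[1]=5
Reversed output: 747595776$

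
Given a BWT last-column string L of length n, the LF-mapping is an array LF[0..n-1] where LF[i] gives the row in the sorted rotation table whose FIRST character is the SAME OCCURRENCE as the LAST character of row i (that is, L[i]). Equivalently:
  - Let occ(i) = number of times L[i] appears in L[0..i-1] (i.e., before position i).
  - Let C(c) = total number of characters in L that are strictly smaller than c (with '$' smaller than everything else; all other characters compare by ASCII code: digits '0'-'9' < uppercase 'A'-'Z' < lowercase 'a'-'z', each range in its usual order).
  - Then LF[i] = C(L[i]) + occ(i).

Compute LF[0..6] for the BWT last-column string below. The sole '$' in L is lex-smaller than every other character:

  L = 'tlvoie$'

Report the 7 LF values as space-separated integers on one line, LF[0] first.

Char counts: '$':1, 'e':1, 'i':1, 'l':1, 'o':1, 't':1, 'v':1
C (first-col start): C('$')=0, C('e')=1, C('i')=2, C('l')=3, C('o')=4, C('t')=5, C('v')=6
L[0]='t': occ=0, LF[0]=C('t')+0=5+0=5
L[1]='l': occ=0, LF[1]=C('l')+0=3+0=3
L[2]='v': occ=0, LF[2]=C('v')+0=6+0=6
L[3]='o': occ=0, LF[3]=C('o')+0=4+0=4
L[4]='i': occ=0, LF[4]=C('i')+0=2+0=2
L[5]='e': occ=0, LF[5]=C('e')+0=1+0=1
L[6]='$': occ=0, LF[6]=C('$')+0=0+0=0

Answer: 5 3 6 4 2 1 0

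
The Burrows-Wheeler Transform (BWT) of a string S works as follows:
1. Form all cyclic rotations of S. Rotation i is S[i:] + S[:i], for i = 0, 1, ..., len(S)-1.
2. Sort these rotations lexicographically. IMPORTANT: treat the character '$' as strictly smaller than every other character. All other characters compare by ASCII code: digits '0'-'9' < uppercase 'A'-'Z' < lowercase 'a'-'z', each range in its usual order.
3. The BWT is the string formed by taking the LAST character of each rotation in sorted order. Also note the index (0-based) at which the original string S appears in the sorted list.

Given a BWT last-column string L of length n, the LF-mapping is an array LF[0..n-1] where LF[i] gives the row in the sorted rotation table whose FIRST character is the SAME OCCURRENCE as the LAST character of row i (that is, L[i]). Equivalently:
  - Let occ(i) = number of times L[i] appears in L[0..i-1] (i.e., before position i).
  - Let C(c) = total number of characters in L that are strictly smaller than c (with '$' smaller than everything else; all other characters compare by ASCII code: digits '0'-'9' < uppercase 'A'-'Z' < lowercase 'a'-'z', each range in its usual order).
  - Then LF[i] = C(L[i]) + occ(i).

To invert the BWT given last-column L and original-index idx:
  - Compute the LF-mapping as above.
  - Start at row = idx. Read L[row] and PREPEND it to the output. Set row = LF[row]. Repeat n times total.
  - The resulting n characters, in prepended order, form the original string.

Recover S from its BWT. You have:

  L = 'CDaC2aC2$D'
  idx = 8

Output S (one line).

Answer: a2DaCD2CC$

Derivation:
LF mapping: 3 6 8 4 1 9 5 2 0 7
Walk LF starting at row 8, prepending L[row]:
  step 1: row=8, L[8]='$', prepend. Next row=LF[8]=0
  step 2: row=0, L[0]='C', prepend. Next row=LF[0]=3
  step 3: row=3, L[3]='C', prepend. Next row=LF[3]=4
  step 4: row=4, L[4]='2', prepend. Next row=LF[4]=1
  step 5: row=1, L[1]='D', prepend. Next row=LF[1]=6
  step 6: row=6, L[6]='C', prepend. Next row=LF[6]=5
  step 7: row=5, L[5]='a', prepend. Next row=LF[5]=9
  step 8: row=9, L[9]='D', prepend. Next row=LF[9]=7
  step 9: row=7, L[7]='2', prepend. Next row=LF[7]=2
  step 10: row=2, L[2]='a', prepend. Next row=LF[2]=8
Reversed output: a2DaCD2CC$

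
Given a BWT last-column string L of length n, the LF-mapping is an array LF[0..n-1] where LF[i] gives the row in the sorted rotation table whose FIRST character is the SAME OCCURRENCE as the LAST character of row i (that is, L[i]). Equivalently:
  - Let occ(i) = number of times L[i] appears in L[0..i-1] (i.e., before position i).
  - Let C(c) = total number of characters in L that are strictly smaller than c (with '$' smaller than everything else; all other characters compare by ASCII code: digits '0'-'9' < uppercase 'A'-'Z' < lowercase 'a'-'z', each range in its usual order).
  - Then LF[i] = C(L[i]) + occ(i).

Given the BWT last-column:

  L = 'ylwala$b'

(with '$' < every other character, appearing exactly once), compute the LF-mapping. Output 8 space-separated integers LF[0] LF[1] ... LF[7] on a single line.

Answer: 7 4 6 1 5 2 0 3

Derivation:
Char counts: '$':1, 'a':2, 'b':1, 'l':2, 'w':1, 'y':1
C (first-col start): C('$')=0, C('a')=1, C('b')=3, C('l')=4, C('w')=6, C('y')=7
L[0]='y': occ=0, LF[0]=C('y')+0=7+0=7
L[1]='l': occ=0, LF[1]=C('l')+0=4+0=4
L[2]='w': occ=0, LF[2]=C('w')+0=6+0=6
L[3]='a': occ=0, LF[3]=C('a')+0=1+0=1
L[4]='l': occ=1, LF[4]=C('l')+1=4+1=5
L[5]='a': occ=1, LF[5]=C('a')+1=1+1=2
L[6]='$': occ=0, LF[6]=C('$')+0=0+0=0
L[7]='b': occ=0, LF[7]=C('b')+0=3+0=3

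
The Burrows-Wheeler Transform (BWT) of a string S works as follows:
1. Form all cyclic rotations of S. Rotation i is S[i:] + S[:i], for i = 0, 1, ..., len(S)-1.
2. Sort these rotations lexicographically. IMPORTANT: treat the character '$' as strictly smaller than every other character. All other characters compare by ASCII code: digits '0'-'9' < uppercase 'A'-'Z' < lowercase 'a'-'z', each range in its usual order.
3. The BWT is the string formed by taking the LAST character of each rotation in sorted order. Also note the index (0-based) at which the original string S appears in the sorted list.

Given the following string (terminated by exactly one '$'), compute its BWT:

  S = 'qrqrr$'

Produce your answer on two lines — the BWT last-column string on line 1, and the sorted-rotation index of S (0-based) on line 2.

Answer: r$rrqq
1

Derivation:
All 6 rotations (rotation i = S[i:]+S[:i]):
  rot[0] = qrqrr$
  rot[1] = rqrr$q
  rot[2] = qrr$qr
  rot[3] = rr$qrq
  rot[4] = r$qrqr
  rot[5] = $qrqrr
Sorted (with $ < everything):
  sorted[0] = $qrqrr  (last char: 'r')
  sorted[1] = qrqrr$  (last char: '$')
  sorted[2] = qrr$qr  (last char: 'r')
  sorted[3] = r$qrqr  (last char: 'r')
  sorted[4] = rqrr$q  (last char: 'q')
  sorted[5] = rr$qrq  (last char: 'q')
Last column: r$rrqq
Original string S is at sorted index 1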